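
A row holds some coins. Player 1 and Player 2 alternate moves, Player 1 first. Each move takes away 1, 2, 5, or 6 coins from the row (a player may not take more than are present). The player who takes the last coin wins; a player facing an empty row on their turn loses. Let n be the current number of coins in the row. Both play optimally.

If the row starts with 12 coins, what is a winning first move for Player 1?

Remove 2, leaving 10.

Compute win/loss labels from the base case upward. A position with no move is L. Any other position is W if it can reach an L in one move, else L.
n=0: no move → L
n=1: reaches L-position 0 → W
n=2: reaches L-position 0 → W
n=3: only reaches 2(W), 1(W), all W → L
n=4: reaches L-position 3 → W
n=5: reaches L-position 3 → W
n=6: reaches L-position 0 → W
n=7: only reaches 6(W), 5(W), 2(W), 1(W), all W → L
n=8: reaches L-position 7 → W
n=9: reaches L-position 7 → W
n=10: only reaches 9(W), 8(W), 5(W), 4(W), all W → L
n=11: reaches L-position 10 → W
n=12: reaches L-position 10 → W
From 12, the L positions reachable in one move are: 10, 7. Any move reaching one of these is winning.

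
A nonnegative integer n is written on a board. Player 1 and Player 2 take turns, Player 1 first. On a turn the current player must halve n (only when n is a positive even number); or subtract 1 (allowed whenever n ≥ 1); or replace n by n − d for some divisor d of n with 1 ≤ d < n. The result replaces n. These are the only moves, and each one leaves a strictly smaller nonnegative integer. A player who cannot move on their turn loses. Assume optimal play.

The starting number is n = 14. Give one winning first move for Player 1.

Classify positions by backward induction: terminal positions (no move available) are L. From any other position, the mover wins iff some move reaches an L.
n=0: no move → L
n=1: W (go to 0, an L position)
n=2: L (sole option 1(W) is W)
n=3: W (go to 2, an L position)
n=4: W (go to 2, an L position)
n=5: L (sole option 4(W) is W)
n=6: W (go to 5, an L position)
n=7: L (sole option 6(W) is W)
n=8: W (go to 7, an L position)
n=9: L (options 6(W), 8(W) are all W)
n=10: W (go to 5, an L position)
n=11: L (sole option 10(W) is W)
n=12: W (go to 9, an L position)
n=13: L (sole option 12(W) is W)
n=14: W (go to 7, an L position)
From 14, the L positions reachable in one move are: 7, 13. Any move reaching one of these is winning.

Move to 7.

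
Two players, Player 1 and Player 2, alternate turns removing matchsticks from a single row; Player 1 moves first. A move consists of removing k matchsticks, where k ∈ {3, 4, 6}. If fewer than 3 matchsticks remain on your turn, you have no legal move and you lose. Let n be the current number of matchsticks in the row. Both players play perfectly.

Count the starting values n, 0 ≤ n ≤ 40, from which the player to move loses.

Work bottom-up. With no move the player to move loses. Otherwise the position is W if at least one move leads to an L position for the opponent, and L if every move leads to a W.
n=0: no move → L
n=1: no move → L
n=2: no move → L
n=3: reaches L-position 0 → W
n=4: reaches L-position 1 → W
n=5: reaches L-position 2 → W
n=6: reaches L-position 2 → W
n=7: reaches L-position 1 → W
n=8: reaches L-position 2 → W
n=9: only reaches 6(W), 5(W), 3(W), all W → L
n=10: only reaches 7(W), 6(W), 4(W), all W → L
n=11: only reaches 8(W), 7(W), 5(W), all W → L
n=12: reaches L-position 9 → W
n=13: reaches L-position 10 → W
n=14: reaches L-position 11 → W
n=15: reaches L-position 11 → W
n=16: reaches L-position 10 → W
n=17: reaches L-position 11 → W
n=18: only reaches 15(W), 14(W), 12(W), all W → L
n=19: only reaches 16(W), 15(W), 13(W), all W → L
n=20: only reaches 17(W), 16(W), 14(W), all W → L
n=21: reaches L-position 18 → W
n=22: reaches L-position 19 → W
n=23: reaches L-position 20 → W
n=24: reaches L-position 20 → W
n=25: reaches L-position 19 → W
n=26: reaches L-position 20 → W
n=27: only reaches 24(W), 23(W), 21(W), all W → L
n=28: only reaches 25(W), 24(W), 22(W), all W → L
n=29: only reaches 26(W), 25(W), 23(W), all W → L
n=30: reaches L-position 27 → W
n=31: reaches L-position 28 → W
n=32: reaches L-position 29 → W
n=33: reaches L-position 29 → W
n=34: reaches L-position 28 → W
n=35: reaches L-position 29 → W
n=36: only reaches 33(W), 32(W), 30(W), all W → L
n=37: only reaches 34(W), 33(W), 31(W), all W → L
n=38: only reaches 35(W), 34(W), 32(W), all W → L
n=39: reaches L-position 36 → W
n=40: reaches L-position 37 → W
L entries with 0 ≤ n ≤ 40: n = 0, 1, 2, 9, 10, 11, 18, 19, 20, 27, 28, 29, 36, 37, 38; that makes 15.

15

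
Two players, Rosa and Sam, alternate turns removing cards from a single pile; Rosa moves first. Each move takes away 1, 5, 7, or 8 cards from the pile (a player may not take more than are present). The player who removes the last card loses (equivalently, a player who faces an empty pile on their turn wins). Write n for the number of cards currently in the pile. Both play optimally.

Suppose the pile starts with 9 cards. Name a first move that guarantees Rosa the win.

Compute win/loss labels from the base case upward. A position with no move is W. Any other position is W if it can reach an L in one move, else L.
n=0: no move; the opponent has just taken the last card and therefore loses → W
n=1: L (sole option 0(W) is W)
n=2: W (go to 1, an L position)
n=3: L (sole option 2(W) is W)
n=4: W (go to 3, an L position)
n=5: L (options 4(W), 0(W) are all W)
n=6: W (go to 5, an L position)
n=7: L (options 6(W), 2(W), 0(W) are all W)
n=8: W (go to 7, an L position)
n=9: W (go to 1, an L position)
From 9, the L positions reachable in one move are: 1.

Remove 8, leaving 1.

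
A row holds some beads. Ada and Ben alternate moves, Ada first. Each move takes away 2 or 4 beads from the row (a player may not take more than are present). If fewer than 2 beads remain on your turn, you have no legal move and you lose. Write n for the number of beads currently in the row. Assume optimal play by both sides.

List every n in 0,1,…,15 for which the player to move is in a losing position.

Build the W/L table. Terminal = L. A non-terminal position is W if it has a move to some L; otherwise it is L.
n=0: no move → L
n=1: no move → L
n=2: W (go to 0, an L position)
n=3: W (go to 1, an L position)
n=4: W (go to 0, an L position)
n=5: W (go to 1, an L position)
n=6: L (options 4(W), 2(W) are all W)
n=7: L (options 5(W), 3(W) are all W)
n=8: W (go to 6, an L position)
n=9: W (go to 7, an L position)
n=10: W (go to 6, an L position)
n=11: W (go to 7, an L position)
n=12: L (options 10(W), 8(W) are all W)
n=13: L (options 11(W), 9(W) are all W)
n=14: W (go to 12, an L position)
n=15: W (go to 13, an L position)
Reading off the rows marked L gives the requested list; there are 6 such values of n.

0, 1, 6, 7, 12, 13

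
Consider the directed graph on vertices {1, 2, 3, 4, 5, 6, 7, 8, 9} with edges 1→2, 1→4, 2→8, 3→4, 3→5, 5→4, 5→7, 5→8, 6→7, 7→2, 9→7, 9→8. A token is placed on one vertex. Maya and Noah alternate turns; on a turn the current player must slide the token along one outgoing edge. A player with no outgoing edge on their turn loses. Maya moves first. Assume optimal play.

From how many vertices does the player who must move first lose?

Positions with no move are L. A position that does have a move is losing for the player to move precisely when every available move leads to a winning position for the opponent. Fill in the labels:
Every edge goes from a vertex to one that appears earlier in the order 8, 4, 2, 7, 9, 5, 1, 3, 6, so processing vertices in that order labels each vertex after all of its successors.
8: no outgoing edge → L
4: no outgoing edge → L
2: reaches L-position 8 → W
7: only reaches 2(W), which is W → L
9: reaches L-position 7 → W
5: reaches L-position 7 → W
1: reaches L-position 4 → W
3: reaches L-position 4 → W
6: reaches L-position 7 → W
The L vertices are 4, 7, 8; that is 3 in all.

3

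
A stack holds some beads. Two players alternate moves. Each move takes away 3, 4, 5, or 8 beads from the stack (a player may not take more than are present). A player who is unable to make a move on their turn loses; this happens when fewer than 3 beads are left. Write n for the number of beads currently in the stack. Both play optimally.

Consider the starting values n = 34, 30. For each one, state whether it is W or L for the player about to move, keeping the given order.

34: L, 30: W

Compute win/loss labels from the base case upward. A position with no move is L. Any other position is W if it can reach an L in one move, else L.
n=0: no move → L
n=1: no move → L
n=2: no move → L
n=3: can move to 0, which is L ⇒ W
n=4: can move to 1, which is L ⇒ W
n=5: can move to 2, which is L ⇒ W
n=6: can move to 2, which is L ⇒ W
n=7: can move to 2, which is L ⇒ W
n=8: can move to 0, which is L ⇒ W
n=9: can move to 1, which is L ⇒ W
n=10: can move to 2, which is L ⇒ W
n=11: moves to 8(W), 7(W), 6(W), 3(W); every one is W ⇒ L
n=12: moves to 9(W), 8(W), 7(W), 4(W); every one is W ⇒ L
n=13: moves to 10(W), 9(W), 8(W), 5(W); every one is W ⇒ L
n=14: can move to 11, which is L ⇒ W
n=15: can move to 12, which is L ⇒ W
n=16: can move to 13, which is L ⇒ W
n=17: can move to 13, which is L ⇒ W
n=18: can move to 13, which is L ⇒ W
n=19: can move to 11, which is L ⇒ W
n=20: can move to 12, which is L ⇒ W
n=21: can move to 13, which is L ⇒ W
n=22: moves to 19(W), 18(W), 17(W), 14(W); every one is W ⇒ L
n=23: moves to 20(W), 19(W), 18(W), 15(W); every one is W ⇒ L
n=24: moves to 21(W), 20(W), 19(W), 16(W); every one is W ⇒ L
n=25: can move to 22, which is L ⇒ W
n=26: can move to 23, which is L ⇒ W
n=27: can move to 24, which is L ⇒ W
n=28: can move to 24, which is L ⇒ W
n=29: can move to 24, which is L ⇒ W
n=30: can move to 22, which is L ⇒ W
n=31: can move to 23, which is L ⇒ W
n=32: can move to 24, which is L ⇒ W
n=33: moves to 30(W), 29(W), 28(W), 25(W); every one is W ⇒ L
n=34: moves to 31(W), 30(W), 29(W), 26(W); every one is W ⇒ L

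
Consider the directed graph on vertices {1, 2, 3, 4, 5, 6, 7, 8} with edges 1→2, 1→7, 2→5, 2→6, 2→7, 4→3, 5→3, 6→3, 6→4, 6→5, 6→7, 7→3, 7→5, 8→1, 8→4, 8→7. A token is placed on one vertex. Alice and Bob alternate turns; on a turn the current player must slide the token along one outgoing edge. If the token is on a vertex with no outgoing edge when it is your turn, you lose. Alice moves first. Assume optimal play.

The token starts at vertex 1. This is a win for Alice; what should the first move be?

Compute win/loss labels from the base case upward. A position with no move is L. Any other position is W if it can reach an L in one move, else L.
Every edge goes from a vertex to one that appears earlier in the order 3, 5, 4, 7, 6, 2, 1, 8, so processing vertices in that order labels each vertex after all of its successors.
3: no outgoing edge → L
5: →3(L), so W
4: →3(L), so W
7: →3(L), so W
6: →3(L), so W
2: →6(W), 7(W), 5(W) — all W, so L
1: →2(L), so W
8: →1(W), 7(W), 4(W) — all W, so L
From 1, the L positions reachable in one move are: 2.

Move to 2.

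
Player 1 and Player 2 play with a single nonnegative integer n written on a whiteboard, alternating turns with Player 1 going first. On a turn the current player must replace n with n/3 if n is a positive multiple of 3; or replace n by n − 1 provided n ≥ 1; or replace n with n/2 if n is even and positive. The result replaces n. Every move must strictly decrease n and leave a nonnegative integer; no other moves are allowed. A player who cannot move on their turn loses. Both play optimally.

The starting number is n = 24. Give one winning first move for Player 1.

Move to 23.

Compute win/loss labels from the base case upward. A position with no move is L. Any other position is W if it can reach an L in one move, else L.
n=0: no move → L
n=1: reaches L-position 0 → W
n=2: only reaches 1(W), which is W → L
n=3: reaches L-position 2 → W
n=4: reaches L-position 2 → W
n=5: only reaches 4(W), which is W → L
n=6: reaches L-position 2 → W
n=7: only reaches 6(W), which is W → L
n=8: reaches L-position 7 → W
n=9: only reaches 3(W), 8(W), all W → L
n=10: reaches L-position 5 → W
n=11: only reaches 10(W), which is W → L
n=12: reaches L-position 11 → W
n=13: only reaches 12(W), which is W → L
n=14: reaches L-position 7 → W
n=15: reaches L-position 5 → W
n=16: only reaches 8(W), 15(W), all W → L
n=17: reaches L-position 16 → W
n=18: reaches L-position 9 → W
n=19: only reaches 18(W), which is W → L
n=20: reaches L-position 19 → W
n=21: reaches L-position 7 → W
n=22: reaches L-position 11 → W
n=23: only reaches 22(W), which is W → L
n=24: reaches L-position 23 → W
From 24, the L positions reachable in one move are: 23.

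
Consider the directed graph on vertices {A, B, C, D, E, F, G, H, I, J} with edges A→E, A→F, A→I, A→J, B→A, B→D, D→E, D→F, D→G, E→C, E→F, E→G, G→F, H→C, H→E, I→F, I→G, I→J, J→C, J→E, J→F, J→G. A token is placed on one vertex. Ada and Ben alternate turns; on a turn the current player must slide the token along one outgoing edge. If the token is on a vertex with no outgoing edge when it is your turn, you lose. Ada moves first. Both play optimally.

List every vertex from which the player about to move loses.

Work bottom-up. With no move the player to move loses. Otherwise the position is W if at least one move leads to an L position for the opponent, and L if every move leads to a W.
Every edge goes from a vertex to one that appears earlier in the order C, F, G, E, J, D, I, H, A, B, so processing vertices in that order labels each vertex after all of its successors.
C: no outgoing edge → L
F: no outgoing edge → L
G: reaches L-position F → W
E: reaches L-position F → W
J: reaches L-position F → W
D: reaches L-position F → W
I: reaches L-position F → W
H: reaches L-position C → W
A: reaches L-position F → W
B: only reaches A(W), D(W), all W → L
The losing starting vertices are exactly the entries labelled L in this table (3 of them).

B, C, F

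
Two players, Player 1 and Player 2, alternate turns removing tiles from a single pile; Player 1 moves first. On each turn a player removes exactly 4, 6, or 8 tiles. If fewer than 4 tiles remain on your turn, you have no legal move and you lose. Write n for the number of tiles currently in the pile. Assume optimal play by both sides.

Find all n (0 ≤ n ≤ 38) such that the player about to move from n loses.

Compute win/loss labels from the base case upward. A position with no move is L. Any other position is W if it can reach an L in one move, else L.
n=0: no move → L
n=1: no move → L
n=2: no move → L
n=3: no move → L
n=4: →0(L), so W
n=5: →1(L), so W
n=6: →2(L), so W
n=7: →3(L), so W
n=8: →2(L), so W
n=9: →3(L), so W
n=10: →2(L), so W
n=11: →3(L), so W
n=12: →8(W), 6(W), 4(W) — all W, so L
n=13: →9(W), 7(W), 5(W) — all W, so L
n=14: →10(W), 8(W), 6(W) — all W, so L
n=15: →11(W), 9(W), 7(W) — all W, so L
n=16: →12(L), so W
n=17: →13(L), so W
n=18: →14(L), so W
n=19: →15(L), so W
n=20: →14(L), so W
n=21: →15(L), so W
n=22: →14(L), so W
n=23: →15(L), so W
n=24: →20(W), 18(W), 16(W) — all W, so L
n=25: →21(W), 19(W), 17(W) — all W, so L
n=26: →22(W), 20(W), 18(W) — all W, so L
n=27: →23(W), 21(W), 19(W) — all W, so L
n=28: →24(L), so W
n=29: →25(L), so W
n=30: →26(L), so W
n=31: →27(L), so W
n=32: →26(L), so W
n=33: →27(L), so W
n=34: →26(L), so W
n=35: →27(L), so W
n=36: →32(W), 30(W), 28(W) — all W, so L
n=37: →33(W), 31(W), 29(W) — all W, so L
n=38: →34(W), 32(W), 30(W) — all W, so L
The losing starting values of n are exactly the entries labelled L in this table (15 of them).

0, 1, 2, 3, 12, 13, 14, 15, 24, 25, 26, 27, 36, 37, 38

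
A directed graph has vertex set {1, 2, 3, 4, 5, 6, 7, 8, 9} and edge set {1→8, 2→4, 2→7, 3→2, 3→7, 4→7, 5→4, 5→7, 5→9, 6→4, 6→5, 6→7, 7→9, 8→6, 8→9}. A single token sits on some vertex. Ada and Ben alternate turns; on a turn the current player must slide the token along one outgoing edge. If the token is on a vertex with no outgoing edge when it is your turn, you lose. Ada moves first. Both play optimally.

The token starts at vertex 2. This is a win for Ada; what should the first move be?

Positions with no move are L. A position that does have a move is losing for the player to move precisely when every available move leads to a winning position for the opponent. Fill in the labels:
Every edge goes from a vertex to one that appears earlier in the order 9, 7, 4, 5, 6, 8, 2, 3, 1, so processing vertices in that order labels each vertex after all of its successors.
9: no outgoing edge → L
7: can move to 9, which is L ⇒ W
4: the only move is to 7(W), a W ⇒ L
5: can move to 4, which is L ⇒ W
6: can move to 4, which is L ⇒ W
8: can move to 9, which is L ⇒ W
2: can move to 4, which is L ⇒ W
3: moves to 2(W), 7(W); every one is W ⇒ L
1: the only move is to 8(W), a W ⇒ L
From 2, the L positions reachable in one move are: 4.

Move to 4.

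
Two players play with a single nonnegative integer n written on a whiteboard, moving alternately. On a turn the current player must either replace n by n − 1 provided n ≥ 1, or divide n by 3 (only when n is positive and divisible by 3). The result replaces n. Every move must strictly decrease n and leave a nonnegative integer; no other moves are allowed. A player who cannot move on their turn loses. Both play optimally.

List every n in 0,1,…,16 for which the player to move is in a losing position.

Compute win/loss labels from the base case upward. A position with no move is L. Any other position is W if it can reach an L in one move, else L.
n=0: no move → L
n=1: W (go to 0, an L position)
n=2: L (sole option 1(W) is W)
n=3: W (go to 2, an L position)
n=4: L (sole option 3(W) is W)
n=5: W (go to 4, an L position)
n=6: W (go to 2, an L position)
n=7: L (sole option 6(W) is W)
n=8: W (go to 7, an L position)
n=9: L (options 3(W), 8(W) are all W)
n=10: W (go to 9, an L position)
n=11: L (sole option 10(W) is W)
n=12: W (go to 4, an L position)
n=13: L (sole option 12(W) is W)
n=14: W (go to 13, an L position)
n=15: L (options 5(W), 14(W) are all W)
n=16: W (go to 15, an L position)
The losing starting values of n are exactly the entries labelled L in this table (8 of them).

0, 2, 4, 7, 9, 11, 13, 15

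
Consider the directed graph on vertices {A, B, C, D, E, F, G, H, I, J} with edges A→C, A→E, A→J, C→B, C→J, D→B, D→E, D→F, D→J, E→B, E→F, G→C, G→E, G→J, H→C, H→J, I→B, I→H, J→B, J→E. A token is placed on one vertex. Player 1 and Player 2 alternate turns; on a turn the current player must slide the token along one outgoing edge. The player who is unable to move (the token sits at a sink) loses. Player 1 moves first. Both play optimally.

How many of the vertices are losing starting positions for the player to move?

Work bottom-up. With no move the player to move loses. Otherwise the position is W if at least one move leads to an L position for the opponent, and L if every move leads to a W.
Every edge goes from a vertex to one that appears earlier in the order F, B, E, J, C, A, G, H, I, D, so processing vertices in that order labels each vertex after all of its successors.
F: no outgoing edge → L
B: no outgoing edge → L
E: →B(L), so W
J: →B(L), so W
C: →B(L), so W
A: →C(W), J(W), E(W) — all W, so L
G: →C(W), J(W), E(W) — all W, so L
H: →C(W), J(W) — all W, so L
I: →H(L), so W
D: →B(L), so W
The L vertices are A, B, F, G, H; that is 5 in all.

5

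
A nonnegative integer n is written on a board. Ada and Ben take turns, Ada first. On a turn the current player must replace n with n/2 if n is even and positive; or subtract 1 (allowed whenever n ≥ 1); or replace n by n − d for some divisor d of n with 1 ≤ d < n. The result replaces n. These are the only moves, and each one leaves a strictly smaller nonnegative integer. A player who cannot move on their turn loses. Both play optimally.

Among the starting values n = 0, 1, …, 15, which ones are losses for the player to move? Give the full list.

0, 2, 5, 7, 9, 11, 13, 15

Label each position W (a win for the player to move) or L (a loss). A position with no legal move is L; any other position is W exactly when some move reaches an L, and L when every move reaches a W.
n=0: no move → L
n=1: can move to 0, which is L ⇒ W
n=2: the only move is to 1(W), a W ⇒ L
n=3: can move to 2, which is L ⇒ W
n=4: can move to 2, which is L ⇒ W
n=5: the only move is to 4(W), a W ⇒ L
n=6: can move to 5, which is L ⇒ W
n=7: the only move is to 6(W), a W ⇒ L
n=8: can move to 7, which is L ⇒ W
n=9: moves to 6(W), 8(W); every one is W ⇒ L
n=10: can move to 5, which is L ⇒ W
n=11: the only move is to 10(W), a W ⇒ L
n=12: can move to 9, which is L ⇒ W
n=13: the only move is to 12(W), a W ⇒ L
n=14: can move to 7, which is L ⇒ W
n=15: moves to 10(W), 12(W), 14(W); every one is W ⇒ L
The losing starting values of n are exactly the entries labelled L in this table (8 of them).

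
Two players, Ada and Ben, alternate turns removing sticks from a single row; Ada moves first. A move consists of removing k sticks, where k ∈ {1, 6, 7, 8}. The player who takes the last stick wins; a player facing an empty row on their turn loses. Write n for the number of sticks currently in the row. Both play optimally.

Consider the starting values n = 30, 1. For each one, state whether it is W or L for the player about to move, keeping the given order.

Work bottom-up. With no move the player to move loses. Otherwise the position is W if at least one move leads to an L position for the opponent, and L if every move leads to a W.
n=0: no move → L
n=1: reaches L-position 0 → W
n=2: only reaches 1(W), which is W → L
n=3: reaches L-position 2 → W
n=4: only reaches 3(W), which is W → L
n=5: reaches L-position 4 → W
n=6: reaches L-position 0 → W
n=7: reaches L-position 0 → W
n=8: reaches L-position 2 → W
n=9: reaches L-position 2 → W
n=10: reaches L-position 4 → W
n=11: reaches L-position 4 → W
n=12: reaches L-position 4 → W
n=13: only reaches 12(W), 7(W), 6(W), 5(W), all W → L
n=14: reaches L-position 13 → W
n=15: only reaches 14(W), 9(W), 8(W), 7(W), all W → L
n=16: reaches L-position 15 → W
n=17: only reaches 16(W), 11(W), 10(W), 9(W), all W → L
n=18: reaches L-position 17 → W
n=19: reaches L-position 13 → W
n=20: reaches L-position 13 → W
n=21: reaches L-position 15 → W
n=22: reaches L-position 15 → W
n=23: reaches L-position 17 → W
n=24: reaches L-position 17 → W
n=25: reaches L-position 17 → W
n=26: only reaches 25(W), 20(W), 19(W), 18(W), all W → L
n=27: reaches L-position 26 → W
n=28: only reaches 27(W), 22(W), 21(W), 20(W), all W → L
n=29: reaches L-position 28 → W
n=30: only reaches 29(W), 24(W), 23(W), 22(W), all W → L

30: L, 1: W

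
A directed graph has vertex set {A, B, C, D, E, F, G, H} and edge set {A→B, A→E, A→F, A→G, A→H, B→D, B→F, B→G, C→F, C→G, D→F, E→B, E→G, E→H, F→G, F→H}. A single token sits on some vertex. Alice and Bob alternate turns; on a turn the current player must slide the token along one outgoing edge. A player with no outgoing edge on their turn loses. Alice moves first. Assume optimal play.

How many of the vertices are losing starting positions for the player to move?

Use the standard recursion: the mover loses at a terminal position; elsewhere, the mover wins exactly when some move hands the opponent an L position.
Every edge goes from a vertex to one that appears earlier in the order H, G, F, D, B, E, C, A, so processing vertices in that order labels each vertex after all of its successors.
H: no outgoing edge → L
G: no outgoing edge → L
F: reaches L-position G → W
D: only reaches F(W), which is W → L
B: reaches L-position D → W
E: reaches L-position G → W
C: reaches L-position G → W
A: reaches L-position G → W
The L vertices are D, G, H; that is 3 in all.

3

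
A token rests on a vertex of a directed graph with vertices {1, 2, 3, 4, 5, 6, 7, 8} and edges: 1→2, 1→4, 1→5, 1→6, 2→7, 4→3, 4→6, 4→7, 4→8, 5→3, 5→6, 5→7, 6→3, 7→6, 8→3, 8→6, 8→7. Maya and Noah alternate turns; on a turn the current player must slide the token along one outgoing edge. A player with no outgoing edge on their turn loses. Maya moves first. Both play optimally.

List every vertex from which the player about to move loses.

Label each position W (a win for the player to move) or L (a loss). A position with no legal move is L; any other position is W exactly when some move reaches an L, and L when every move reaches a W.
Every edge goes from a vertex to one that appears earlier in the order 3, 6, 7, 8, 5, 4, 2, 1, so processing vertices in that order labels each vertex after all of its successors.
3: no outgoing edge → L
6: can move to 3, which is L ⇒ W
7: the only move is to 6(W), a W ⇒ L
8: can move to 7, which is L ⇒ W
5: can move to 7, which is L ⇒ W
4: can move to 7, which is L ⇒ W
2: can move to 7, which is L ⇒ W
1: moves to 2(W), 4(W), 5(W), 6(W); every one is W ⇒ L
Reading off the rows marked L gives the requested list; there are 3 such vertices.

1, 3, 7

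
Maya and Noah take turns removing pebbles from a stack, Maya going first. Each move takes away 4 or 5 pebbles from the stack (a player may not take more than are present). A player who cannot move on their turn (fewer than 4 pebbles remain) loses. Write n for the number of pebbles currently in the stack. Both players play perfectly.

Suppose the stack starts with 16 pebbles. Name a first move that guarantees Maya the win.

Label each position W (a win for the player to move) or L (a loss). A position with no legal move is L; any other position is W exactly when some move reaches an L, and L when every move reaches a W.
n=0: no move → L
n=1: no move → L
n=2: no move → L
n=3: no move → L
n=4: can move to 0, which is L ⇒ W
n=5: can move to 1, which is L ⇒ W
n=6: can move to 2, which is L ⇒ W
n=7: can move to 3, which is L ⇒ W
n=8: can move to 3, which is L ⇒ W
n=9: moves to 5(W), 4(W); every one is W ⇒ L
n=10: moves to 6(W), 5(W); every one is W ⇒ L
n=11: moves to 7(W), 6(W); every one is W ⇒ L
n=12: moves to 8(W), 7(W); every one is W ⇒ L
n=13: can move to 9, which is L ⇒ W
n=14: can move to 10, which is L ⇒ W
n=15: can move to 11, which is L ⇒ W
n=16: can move to 12, which is L ⇒ W
From 16, the L positions reachable in one move are: 12, 11. Any move reaching one of these is winning.

Remove 4, leaving 12.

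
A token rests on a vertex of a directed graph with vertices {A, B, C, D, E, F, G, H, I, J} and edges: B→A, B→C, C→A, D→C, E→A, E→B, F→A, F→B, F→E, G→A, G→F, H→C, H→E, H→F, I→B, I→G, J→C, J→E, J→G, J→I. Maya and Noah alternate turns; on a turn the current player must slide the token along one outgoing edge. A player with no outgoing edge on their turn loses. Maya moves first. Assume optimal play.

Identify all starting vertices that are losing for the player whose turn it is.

Work bottom-up. With no move the player to move loses. Otherwise the position is W if at least one move leads to an L position for the opponent, and L if every move leads to a W.
Every edge goes from a vertex to one that appears earlier in the order A, C, B, E, F, G, D, I, J, H, so processing vertices in that order labels each vertex after all of its successors.
A: no outgoing edge → L
C: W (go to A, an L position)
B: W (go to A, an L position)
E: W (go to A, an L position)
F: W (go to A, an L position)
G: W (go to A, an L position)
D: L (sole option C(W) is W)
I: L (options G(W), B(W) are all W)
J: W (go to I, an L position)
H: L (options F(W), E(W), C(W) are all W)
The losing starting vertices are exactly the entries labelled L in this table (4 of them).

A, D, H, I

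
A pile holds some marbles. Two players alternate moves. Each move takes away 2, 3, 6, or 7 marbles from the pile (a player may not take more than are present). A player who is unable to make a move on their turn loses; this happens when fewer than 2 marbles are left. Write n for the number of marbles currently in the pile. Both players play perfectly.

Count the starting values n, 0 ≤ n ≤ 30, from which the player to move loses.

Compute win/loss labels from the base case upward. A position with no move is L. Any other position is W if it can reach an L in one move, else L.
n=0: no move → L
n=1: no move → L
n=2: →0(L), so W
n=3: →1(L), so W
n=4: →1(L), so W
n=5: →3(W), 2(W) — all W, so L
n=6: →0(L), so W
n=7: →5(L), so W
n=8: →5(L), so W
n=9: →7(W), 6(W), 3(W), 2(W) — all W, so L
n=10: →8(W), 7(W), 4(W), 3(W) — all W, so L
n=11: →9(L), so W
n=12: →10(L), so W
n=13: →10(L), so W
n=14: →12(W), 11(W), 8(W), 7(W) — all W, so L
n=15: →9(L), so W
n=16: →14(L), so W
n=17: →14(L), so W
n=18: →16(W), 15(W), 12(W), 11(W) — all W, so L
n=19: →17(W), 16(W), 13(W), 12(W) — all W, so L
n=20: →18(L), so W
n=21: →19(L), so W
n=22: →19(L), so W
n=23: →21(W), 20(W), 17(W), 16(W) — all W, so L
n=24: →18(L), so W
n=25: →23(L), so W
n=26: →23(L), so W
n=27: →25(W), 24(W), 21(W), 20(W) — all W, so L
n=28: →26(W), 25(W), 22(W), 21(W) — all W, so L
n=29: →27(L), so W
n=30: →28(L), so W
L entries with 0 ≤ n ≤ 30: n = 0, 1, 5, 9, 10, 14, 18, 19, 23, 27, 28; that makes 11.

11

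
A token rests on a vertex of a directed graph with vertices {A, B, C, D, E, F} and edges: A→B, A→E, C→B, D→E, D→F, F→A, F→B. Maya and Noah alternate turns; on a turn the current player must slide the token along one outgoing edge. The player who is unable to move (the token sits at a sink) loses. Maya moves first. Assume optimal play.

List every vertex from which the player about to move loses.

Positions with no move are L. A position that does have a move is losing for the player to move precisely when every available move leads to a winning position for the opponent. Fill in the labels:
Every edge goes from a vertex to one that appears earlier in the order E, B, A, F, D, C, so processing vertices in that order labels each vertex after all of its successors.
E: no outgoing edge → L
B: no outgoing edge → L
A: can move to B, which is L ⇒ W
F: can move to B, which is L ⇒ W
D: can move to E, which is L ⇒ W
C: can move to B, which is L ⇒ W
The losing starting vertices are exactly the entries labelled L in this table (2 of them).

B, E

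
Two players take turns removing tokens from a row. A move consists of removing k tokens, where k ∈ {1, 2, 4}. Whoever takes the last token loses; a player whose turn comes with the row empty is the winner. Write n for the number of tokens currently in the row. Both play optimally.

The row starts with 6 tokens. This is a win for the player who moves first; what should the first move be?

Work bottom-up. With no move the player to move wins. Otherwise the position is W if at least one move leads to an L position for the opponent, and L if every move leads to a W.
n=0: no move; the opponent has just taken the last token and therefore loses → W
n=1: L (sole option 0(W) is W)
n=2: W (go to 1, an L position)
n=3: W (go to 1, an L position)
n=4: L (options 3(W), 2(W), 0(W) are all W)
n=5: W (go to 4, an L position)
n=6: W (go to 4, an L position)
From 6, the L positions reachable in one move are: 4.

Remove 2, leaving 4.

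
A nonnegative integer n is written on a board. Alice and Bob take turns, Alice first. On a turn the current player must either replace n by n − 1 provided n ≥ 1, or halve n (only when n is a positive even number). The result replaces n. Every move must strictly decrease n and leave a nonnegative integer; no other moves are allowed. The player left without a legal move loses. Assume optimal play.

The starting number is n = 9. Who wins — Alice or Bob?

Bob wins.

Classify positions by backward induction: terminal positions (no move available) are L. From any other position, the mover wins iff some move reaches an L.
n=0: no move → L
n=1: reaches L-position 0 → W
n=2: only reaches 1(W), which is W → L
n=3: reaches L-position 2 → W
n=4: reaches L-position 2 → W
n=5: only reaches 4(W), which is W → L
n=6: reaches L-position 5 → W
n=7: only reaches 6(W), which is W → L
n=8: reaches L-position 7 → W
n=9: only reaches 8(W), which is W → L
Every move from 9 reaches a W position, so the mover loses.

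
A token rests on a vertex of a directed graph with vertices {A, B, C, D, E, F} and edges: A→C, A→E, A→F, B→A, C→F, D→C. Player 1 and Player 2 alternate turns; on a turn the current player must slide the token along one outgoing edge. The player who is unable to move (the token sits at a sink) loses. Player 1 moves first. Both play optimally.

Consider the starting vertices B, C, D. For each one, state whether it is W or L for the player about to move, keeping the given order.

B: L, C: W, D: L

Use the standard recursion: the mover loses at a terminal position; elsewhere, the mover wins exactly when some move hands the opponent an L position.
Every edge goes from a vertex to one that appears earlier in the order F, E, C, A, B, D, so processing vertices in that order labels each vertex after all of its successors.
F: no outgoing edge → L
E: no outgoing edge → L
C: W (go to F, an L position)
A: W (go to E, an L position)
B: L (sole option A(W) is W)
D: L (sole option C(W) is W)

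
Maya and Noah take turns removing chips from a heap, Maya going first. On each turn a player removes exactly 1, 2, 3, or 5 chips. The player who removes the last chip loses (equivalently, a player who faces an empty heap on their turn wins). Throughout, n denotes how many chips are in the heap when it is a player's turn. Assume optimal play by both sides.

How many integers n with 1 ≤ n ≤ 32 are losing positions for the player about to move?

8

Use the standard recursion: the mover wins at a terminal position; elsewhere, the mover wins exactly when some move hands the opponent an L position.
n=0: no move; the opponent has just taken the last chip and therefore loses → W
n=1: →0(W) only, which is W, so L
n=2: →1(L), so W
n=3: →1(L), so W
n=4: →1(L), so W
n=5: →4(W), 3(W), 2(W), 0(W) — all W, so L
n=6: →5(L), so W
n=7: →5(L), so W
n=8: →5(L), so W
n=9: →8(W), 7(W), 6(W), 4(W) — all W, so L
n=10: →9(L), so W
n=11: →9(L), so W
n=12: →9(L), so W
n=13: →12(W), 11(W), 10(W), 8(W) — all W, so L
n=14: →13(L), so W
n=15: →13(L), so W
n=16: →13(L), so W
n=17: →16(W), 15(W), 14(W), 12(W) — all W, so L
n=18: →17(L), so W
n=19: →17(L), so W
n=20: →17(L), so W
n=21: →20(W), 19(W), 18(W), 16(W) — all W, so L
n=22: →21(L), so W
n=23: →21(L), so W
n=24: →21(L), so W
n=25: →24(W), 23(W), 22(W), 20(W) — all W, so L
n=26: →25(L), so W
n=27: →25(L), so W
n=28: →25(L), so W
n=29: →28(W), 27(W), 26(W), 24(W) — all W, so L
n=30: →29(L), so W
n=31: →29(L), so W
n=32: →29(L), so W
L entries with 1 ≤ n ≤ 32 (the range starts at n=1): n = 1, 5, 9, 13, 17, 21, 25, 29; that makes 8.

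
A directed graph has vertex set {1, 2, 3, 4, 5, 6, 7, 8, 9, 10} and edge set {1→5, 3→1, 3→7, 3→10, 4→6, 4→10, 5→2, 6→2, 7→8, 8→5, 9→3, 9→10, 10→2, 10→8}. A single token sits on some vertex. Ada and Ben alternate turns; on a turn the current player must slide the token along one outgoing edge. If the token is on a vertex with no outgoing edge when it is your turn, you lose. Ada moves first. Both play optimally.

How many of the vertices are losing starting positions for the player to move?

5

Build the W/L table. Terminal = L. A non-terminal position is W if it has a move to some L; otherwise it is L.
Every edge goes from a vertex to one that appears earlier in the order 2, 5, 1, 6, 8, 10, 7, 3, 4, 9, so processing vertices in that order labels each vertex after all of its successors.
2: no outgoing edge → L
5: reaches L-position 2 → W
1: only reaches 5(W), which is W → L
6: reaches L-position 2 → W
8: only reaches 5(W), which is W → L
10: reaches L-position 8 → W
7: reaches L-position 8 → W
3: reaches L-position 1 → W
4: only reaches 10(W), 6(W), all W → L
9: only reaches 3(W), 10(W), all W → L
The L vertices are 1, 2, 4, 8, 9; that is 5 in all.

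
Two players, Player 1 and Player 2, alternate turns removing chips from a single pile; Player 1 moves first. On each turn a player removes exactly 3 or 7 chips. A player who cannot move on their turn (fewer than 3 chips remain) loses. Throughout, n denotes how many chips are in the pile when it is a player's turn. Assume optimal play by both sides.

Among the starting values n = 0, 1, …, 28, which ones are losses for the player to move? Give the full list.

Use the standard recursion: the mover loses at a terminal position; elsewhere, the mover wins exactly when some move hands the opponent an L position.
n=0: no move → L
n=1: no move → L
n=2: no move → L
n=3: can move to 0, which is L ⇒ W
n=4: can move to 1, which is L ⇒ W
n=5: can move to 2, which is L ⇒ W
n=6: the only move is to 3(W), a W ⇒ L
n=7: can move to 0, which is L ⇒ W
n=8: can move to 1, which is L ⇒ W
n=9: can move to 6, which is L ⇒ W
n=10: moves to 7(W), 3(W); every one is W ⇒ L
n=11: moves to 8(W), 4(W); every one is W ⇒ L
n=12: moves to 9(W), 5(W); every one is W ⇒ L
n=13: can move to 10, which is L ⇒ W
n=14: can move to 11, which is L ⇒ W
n=15: can move to 12, which is L ⇒ W
n=16: moves to 13(W), 9(W); every one is W ⇒ L
n=17: can move to 10, which is L ⇒ W
n=18: can move to 11, which is L ⇒ W
n=19: can move to 16, which is L ⇒ W
n=20: moves to 17(W), 13(W); every one is W ⇒ L
n=21: moves to 18(W), 14(W); every one is W ⇒ L
n=22: moves to 19(W), 15(W); every one is W ⇒ L
n=23: can move to 20, which is L ⇒ W
n=24: can move to 21, which is L ⇒ W
n=25: can move to 22, which is L ⇒ W
n=26: moves to 23(W), 19(W); every one is W ⇒ L
n=27: can move to 20, which is L ⇒ W
n=28: can move to 21, which is L ⇒ W
The losing starting values of n are exactly the entries labelled L in this table (12 of them).

0, 1, 2, 6, 10, 11, 12, 16, 20, 21, 22, 26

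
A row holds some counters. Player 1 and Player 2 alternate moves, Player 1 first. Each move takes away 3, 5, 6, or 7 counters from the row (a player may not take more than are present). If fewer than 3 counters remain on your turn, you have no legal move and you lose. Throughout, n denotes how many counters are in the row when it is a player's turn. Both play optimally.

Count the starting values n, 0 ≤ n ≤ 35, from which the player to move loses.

12

Positions with no move are L. A position that does have a move is losing for the player to move precisely when every available move leads to a winning position for the opponent. Fill in the labels:
n=0: no move → L
n=1: no move → L
n=2: no move → L
n=3: can move to 0, which is L ⇒ W
n=4: can move to 1, which is L ⇒ W
n=5: can move to 2, which is L ⇒ W
n=6: can move to 1, which is L ⇒ W
n=7: can move to 2, which is L ⇒ W
n=8: can move to 2, which is L ⇒ W
n=9: can move to 2, which is L ⇒ W
n=10: moves to 7(W), 5(W), 4(W), 3(W); every one is W ⇒ L
n=11: moves to 8(W), 6(W), 5(W), 4(W); every one is W ⇒ L
n=12: moves to 9(W), 7(W), 6(W), 5(W); every one is W ⇒ L
n=13: can move to 10, which is L ⇒ W
n=14: can move to 11, which is L ⇒ W
n=15: can move to 12, which is L ⇒ W
n=16: can move to 11, which is L ⇒ W
n=17: can move to 12, which is L ⇒ W
n=18: can move to 12, which is L ⇒ W
n=19: can move to 12, which is L ⇒ W
n=20: moves to 17(W), 15(W), 14(W), 13(W); every one is W ⇒ L
n=21: moves to 18(W), 16(W), 15(W), 14(W); every one is W ⇒ L
n=22: moves to 19(W), 17(W), 16(W), 15(W); every one is W ⇒ L
n=23: can move to 20, which is L ⇒ W
n=24: can move to 21, which is L ⇒ W
n=25: can move to 22, which is L ⇒ W
n=26: can move to 21, which is L ⇒ W
n=27: can move to 22, which is L ⇒ W
n=28: can move to 22, which is L ⇒ W
n=29: can move to 22, which is L ⇒ W
n=30: moves to 27(W), 25(W), 24(W), 23(W); every one is W ⇒ L
n=31: moves to 28(W), 26(W), 25(W), 24(W); every one is W ⇒ L
n=32: moves to 29(W), 27(W), 26(W), 25(W); every one is W ⇒ L
n=33: can move to 30, which is L ⇒ W
n=34: can move to 31, which is L ⇒ W
n=35: can move to 32, which is L ⇒ W
L entries with 0 ≤ n ≤ 35: n = 0, 1, 2, 10, 11, 12, 20, 21, 22, 30, 31, 32; that makes 12.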